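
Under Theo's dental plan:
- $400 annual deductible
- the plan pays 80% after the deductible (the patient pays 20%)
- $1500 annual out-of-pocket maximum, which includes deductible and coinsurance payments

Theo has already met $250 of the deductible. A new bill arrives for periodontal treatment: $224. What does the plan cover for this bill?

$59.20

$250 of the $400 deductible is already met, leaving $150.
That leaves $224 − $150 = $74 for coinsurance.
Coinsurance: $74 × 20% = $14.80.
So the patient owes $150 + $14.80 = $164.80 before any cap.
Year-to-date out-of-pocket becomes $250 + $164.80 = $414.80, still under the $1500 maximum, so no cap applies.
The plan picks up $224 − $164.80 = $59.20.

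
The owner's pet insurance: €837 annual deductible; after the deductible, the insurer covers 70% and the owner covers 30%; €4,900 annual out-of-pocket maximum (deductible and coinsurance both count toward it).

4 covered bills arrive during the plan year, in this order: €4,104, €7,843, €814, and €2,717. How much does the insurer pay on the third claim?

Claim 1 — €4,104: deductible takes €837, €3,267 remains; 30% of €3,267 = €980.10. Owner pays €1,817.10; OOP now €1,817.10. Plan pays €4,104 − €1,817.10 = €2,286.90.
Claim 2 — €7,843: 30% coinsurance on €7,843 = €2,352.90. Owner owes €2,352.90 (running OOP €4,170). Insurer: €7,843 − €2,352.90 = €5,490.10.
Claim 3 — €814: deductible met; 30% of €814 = €244.20. Cost to owner: €244.20. OOP to date €4,414.20. Plan pays €814 − €244.20 = €569.80.

€569.80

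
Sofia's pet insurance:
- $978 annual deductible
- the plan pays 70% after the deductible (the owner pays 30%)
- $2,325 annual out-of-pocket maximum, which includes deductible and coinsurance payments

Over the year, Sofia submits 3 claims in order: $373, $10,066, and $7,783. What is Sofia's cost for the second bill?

Claim 1 ($373): all of it applies to the deductible. Owner pays $373; OOP now $373.
Claim 2 ($10,066): deductible takes $605, $9,461 remains; owner's 30% is $2,838.30. Deductible plus coinsurance: $605 + $2,838.30 = $3,443.30. Adding that to $373 gives $3,816.30, past the $2,325 cap; owner pays only $2,325 − $373 = $1,952.

$1,952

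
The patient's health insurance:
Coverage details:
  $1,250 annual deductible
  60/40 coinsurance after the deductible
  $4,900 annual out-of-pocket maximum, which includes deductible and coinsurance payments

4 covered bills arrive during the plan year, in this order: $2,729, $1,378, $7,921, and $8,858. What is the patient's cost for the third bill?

Claim 1 ($2,729): deductible takes $1,250, $1,479 remains; coinsurance $1,479 × 40% = $591.60. Cost to patient: $1,841.60. OOP to date $1,841.60.
Claim 2 ($1,378): deductible met; 40% of $1,378 = $551.20. Patient pays $551.20; OOP now $2,392.80.
Claim 3 ($7,921): deductible met; 40% of $7,921 = $3,168.40. That would push OOP to $5,561.20, over the $4,900 cap, so patient pays $4,900 − $2,392.80 = $2,507.20.

$2,507.20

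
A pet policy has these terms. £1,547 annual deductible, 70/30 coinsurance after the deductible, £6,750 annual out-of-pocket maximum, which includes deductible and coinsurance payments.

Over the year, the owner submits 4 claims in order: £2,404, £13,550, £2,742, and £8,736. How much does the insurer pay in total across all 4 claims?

Bill 1, £2,404: £1,547 finishes the deductible; £857 goes to coinsurance; owner's 30% is £257.10. Owner pays £1,804.10; OOP now £1,804.10. Insurer: £2,404 − £1,804.10 = £599.90.
Bill 2, £13,550: deductible met; 30% of £13,550 = £4,065. Owner pays £4,065; OOP now £5,869.10. Insurer: £13,550 − £4,065 = £9,485.
Bill 3, £2,742: deductible already satisfied, so owner's share is 30% × £2,742 = £822.60. Cost to owner: £822.60. OOP to date £6,691.70. Plan pays £2,742 − £822.60 = £1,919.40.
Bill 4, £8,736: deductible already satisfied, so owner's share is 30% × £8,736 = £2,620.80. OOP would hit £9,312.50 > £6,750, so the cap limits the owner to £6,750 − £6,691.70 = £58.30. Insurer: £8,736 − £58.30 = £8,677.70.
Insurer total = bills − owner's total = £27,432 − £6,750 = £20,682.

£20,682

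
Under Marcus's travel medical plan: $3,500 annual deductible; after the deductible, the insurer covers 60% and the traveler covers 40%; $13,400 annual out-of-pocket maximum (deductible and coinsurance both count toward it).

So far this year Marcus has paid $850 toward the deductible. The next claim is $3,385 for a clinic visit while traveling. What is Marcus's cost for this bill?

$2,944

Remaining deductible: $3,500 − $850 = $2,650.
The remaining $735 (= $3,385 − $2,650) moves to coinsurance.
Traveler's 40% share of $735 is $294.
Traveler responsibility before any cap: $2,650 + $294 = $2,944.
Year-to-date out-of-pocket becomes $850 + $2,944 = $3,794, still under the $13,400 maximum, so no cap applies.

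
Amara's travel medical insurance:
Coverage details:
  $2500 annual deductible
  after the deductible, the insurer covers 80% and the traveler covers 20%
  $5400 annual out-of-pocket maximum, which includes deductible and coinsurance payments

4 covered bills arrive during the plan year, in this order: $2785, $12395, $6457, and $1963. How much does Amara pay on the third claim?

$364

Claim 1 ($2785): $2500 finishes the deductible; $285 goes to coinsurance; 20% of $285 = $57. Cost to traveler: $2557. OOP to date $2557.
Claim 2 ($12395): deductible met; 20% of $12395 = $2479. Traveler owes $2479 (running OOP $5036).
Claim 3 ($6457): deductible already satisfied, so traveler's share is 20% × $6457 = $1291.40. Adding that to $5036 gives $6327.40, past the $5400 cap; traveler pays only $5400 − $5036 = $364.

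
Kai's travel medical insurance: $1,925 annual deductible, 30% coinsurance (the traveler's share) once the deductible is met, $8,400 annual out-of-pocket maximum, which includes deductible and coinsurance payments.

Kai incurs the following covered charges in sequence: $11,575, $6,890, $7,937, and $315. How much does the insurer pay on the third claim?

#1 ($11,575): $1,925 to deductible, leaving $9,650; traveler's 30% is $2,895. Cost to traveler: $4,820. OOP to date $4,820. Plan pays $11,575 − $4,820 = $6,755.
#2 ($6,890): deductible met; 30% of $6,890 = $2,067. Traveler owes $2,067 (running OOP $6,887). Insurer: $6,890 − $2,067 = $4,823.
#3 ($7,937): deductible already satisfied, so traveler's share is 30% × $7,937 = $2,381.10. Adding that to $6,887 gives $9,268.10, past the $8,400 cap; traveler pays only $8,400 − $6,887 = $1,513. Plan pays $7,937 − $1,513 = $6,424.

$6,424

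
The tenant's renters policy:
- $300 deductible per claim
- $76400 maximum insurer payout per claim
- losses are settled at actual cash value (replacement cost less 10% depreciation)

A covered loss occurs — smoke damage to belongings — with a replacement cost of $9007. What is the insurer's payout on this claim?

$7806.30

Actual cash value after 10% depreciation: $9007 × 90% = $8106.30.
After the deductible, $8106.30 − $300 = $7806.30 remains.
$7806.30 is within the $76400 limit, so the insurer pays $7806.30.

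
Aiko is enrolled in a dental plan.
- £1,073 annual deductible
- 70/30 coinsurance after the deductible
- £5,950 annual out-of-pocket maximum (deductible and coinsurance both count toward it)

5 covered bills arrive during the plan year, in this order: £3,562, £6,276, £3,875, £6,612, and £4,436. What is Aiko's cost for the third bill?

Claim 1 (£3,562): £1,073 to deductible, leaving £2,489; 30% of £2,489 = £746.70. Cost to patient: £1,819.70. OOP to date £1,819.70.
Claim 2 (£6,276): 30% coinsurance on £6,276 = £1,882.80. Cost to patient: £1,882.80. OOP to date £3,702.50.
Claim 3 (£3,875): deductible already satisfied, so patient's share is 30% × £3,875 = £1,162.50. Cost to patient: £1,162.50. OOP to date £4,865.

£1,162.50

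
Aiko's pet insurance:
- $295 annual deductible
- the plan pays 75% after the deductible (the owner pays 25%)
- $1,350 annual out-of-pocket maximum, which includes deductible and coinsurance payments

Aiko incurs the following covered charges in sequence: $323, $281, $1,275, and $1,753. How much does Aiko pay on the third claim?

$318.75

Claim 1 ($323): $295 to deductible, leaving $28; owner's 25% is $7. Owner owes $302 (running OOP $302).
Claim 2 ($281): deductible met; 25% of $281 = $70.25. Owner owes $70.25 (running OOP $372.25).
Claim 3 ($1,275): 25% coinsurance on $1,275 = $318.75. Cost to owner: $318.75. OOP to date $691.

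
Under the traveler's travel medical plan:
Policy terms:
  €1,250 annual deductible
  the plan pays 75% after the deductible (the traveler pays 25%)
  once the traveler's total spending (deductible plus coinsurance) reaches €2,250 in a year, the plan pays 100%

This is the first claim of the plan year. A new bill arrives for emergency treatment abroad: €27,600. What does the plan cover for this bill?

The full €1,250 deductible is still open; €1,250 of this bill applies to it.
After the €1,250 deductible portion, €27,600 − €1,250 = €26,350 is subject to coinsurance.
25% of €26,350 = €6,587.50 falls to the traveler.
So the traveler owes €1,250 + €6,587.50 = €7,837.50 before any cap.
That would bring total out-of-pocket to €7,837.50, past the €2,250 cap. The traveler is capped at €2,250 − €0 = €2,250 on this claim.
Insurer pays the balance: €27,600 − €2,250 = €25,350.

€25,350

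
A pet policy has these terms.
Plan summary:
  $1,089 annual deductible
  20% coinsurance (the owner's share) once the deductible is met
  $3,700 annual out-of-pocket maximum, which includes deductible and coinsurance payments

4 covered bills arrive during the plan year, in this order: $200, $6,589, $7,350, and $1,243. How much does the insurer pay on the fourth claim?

#1 ($200): entire amount goes to the deductible. Owner owes $200 (running OOP $200). Plan pays $200 − $200 = $0.
#2 ($6,589): deductible takes $889, $5,700 remains; owner's 20% is $1,140. Owner owes $2,029 (running OOP $2,229). Insurer: $6,589 − $2,029 = $4,560.
#3 ($7,350): deductible already satisfied, so owner's share is 20% × $7,350 = $1,470. Owner pays $1,470; OOP now $3,699. Plan pays $7,350 − $1,470 = $5,880.
#4 ($1,243): deductible already satisfied, so owner's share is 20% × $1,243 = $248.60. That would push OOP to $3,947.60, over the $3,700 cap, so owner pays $3,700 − $3,699 = $1. Insurer: $1,243 − $1 = $1,242.

$1,242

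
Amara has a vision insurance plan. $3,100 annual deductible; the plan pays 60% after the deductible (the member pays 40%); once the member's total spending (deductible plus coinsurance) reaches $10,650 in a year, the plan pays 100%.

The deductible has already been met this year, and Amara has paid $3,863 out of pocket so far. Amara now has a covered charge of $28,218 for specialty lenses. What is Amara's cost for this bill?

$6,787

The deductible is already satisfied, so the full bill goes to coinsurance.
Member's 40% share of $28,218 is $11,287.20.
Adding $11,287.20 to the $3,863 already spent would give $15,150.20, which exceeds the $10,650 cap; the member pays just $10,650 − $3,863 = $6,787.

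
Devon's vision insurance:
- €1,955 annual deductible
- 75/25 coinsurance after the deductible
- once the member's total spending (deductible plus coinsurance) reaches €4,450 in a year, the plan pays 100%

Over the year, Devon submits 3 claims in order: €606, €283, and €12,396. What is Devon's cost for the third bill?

€3,561

Bill 1, €606: entire amount goes to the deductible. Member owes €606 (running OOP €606).
Bill 2, €283: entire amount goes to the deductible. Member owes €283 (running OOP €889).
Bill 3, €12,396: €1,066 finishes the deductible; €11,330 goes to coinsurance; member's 25% is €2,832.50. Together that's €1,066 + €2,832.50 = €3,898.50. OOP would hit €4,787.50 > €4,450, so the cap limits the member to €4,450 − €889 = €3,561.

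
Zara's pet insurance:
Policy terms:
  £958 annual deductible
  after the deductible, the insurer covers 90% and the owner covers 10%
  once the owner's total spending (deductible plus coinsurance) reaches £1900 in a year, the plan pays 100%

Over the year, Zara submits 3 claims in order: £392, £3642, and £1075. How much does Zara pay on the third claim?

£107.50

Claim 1 (£392): entire amount goes to the deductible. Owner owes £392 (running OOP £392).
Claim 2 (£3642): £566 to deductible, leaving £3076; coinsurance £3076 × 10% = £307.60. Owner owes £873.60 (running OOP £1265.60).
Claim 3 (£1075): 10% coinsurance on £1075 = £107.50. Owner owes £107.50 (running OOP £1373.10).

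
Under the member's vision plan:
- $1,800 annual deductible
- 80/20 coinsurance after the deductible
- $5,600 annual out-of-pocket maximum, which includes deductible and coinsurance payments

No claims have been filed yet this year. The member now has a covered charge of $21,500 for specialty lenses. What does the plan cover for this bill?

The full $1,800 deductible is still open; $1,800 of this bill applies to it.
That leaves $21,500 − $1,800 = $19,700 for coinsurance.
Coinsurance: $19,700 × 20% = $3,940.
That puts the member's cost at $1,800 + $3,940 = $5,740 before any cap.
That would bring total out-of-pocket to $5,740, past the $5,600 cap. The member is capped at $5,600 − $0 = $5,600 on this claim.
The insurer covers the remainder: $21,500 − $5,600 = $15,900.

$15,900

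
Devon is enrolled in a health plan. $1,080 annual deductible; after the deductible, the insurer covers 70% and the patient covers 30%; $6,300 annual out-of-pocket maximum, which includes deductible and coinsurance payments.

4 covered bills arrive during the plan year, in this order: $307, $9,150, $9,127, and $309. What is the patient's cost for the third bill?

Bill 1, $307: entire amount goes to the deductible. Patient pays $307; OOP now $307.
Bill 2, $9,150: $773 to deductible, leaving $8,377; coinsurance $8,377 × 30% = $2,513.10. Patient owes $3,286.10 (running OOP $3,593.10).
Bill 3, $9,127: deductible already satisfied, so patient's share is 30% × $9,127 = $2,738.10. Adding that to $3,593.10 gives $6,331.20, past the $6,300 cap; patient pays only $6,300 − $3,593.10 = $2,706.90.

$2,706.90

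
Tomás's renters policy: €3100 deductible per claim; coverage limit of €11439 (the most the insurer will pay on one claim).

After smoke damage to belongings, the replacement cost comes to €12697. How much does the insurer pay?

Less the €3100 deductible: €12697 − €3100 = €9597.
€9597 is within the €11439 limit, so the insurer pays €9597.

€9597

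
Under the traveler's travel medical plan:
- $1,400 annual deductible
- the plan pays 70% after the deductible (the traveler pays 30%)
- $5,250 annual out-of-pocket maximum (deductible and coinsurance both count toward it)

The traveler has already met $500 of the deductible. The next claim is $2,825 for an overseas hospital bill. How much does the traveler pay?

Deductible still to meet: $1,400 − $500 = $900.
That leaves $2,825 − $900 = $1,925 for coinsurance.
Coinsurance: $1,925 × 30% = $577.50.
So the traveler owes $900 + $577.50 = $1,477.50 before any cap.
Year-to-date out-of-pocket becomes $500 + $1,477.50 = $1,977.50, still under the $5,250 maximum, so no cap applies.

$1,477.50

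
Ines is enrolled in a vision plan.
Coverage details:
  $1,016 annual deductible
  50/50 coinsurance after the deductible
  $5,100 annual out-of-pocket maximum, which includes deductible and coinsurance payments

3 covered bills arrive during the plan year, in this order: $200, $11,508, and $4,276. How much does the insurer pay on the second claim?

$6,608

Claim 1 — $200: fully absorbed by the deductible. Cost to member: $200. OOP to date $200. Insurer: $200 − $200 = $0.
Claim 2 — $11,508: $816 finishes the deductible; $10,692 goes to coinsurance; coinsurance $10,692 × 50% = $5,346. Together that's $816 + $5,346 = $6,162. OOP would hit $6,362 > $5,100, so the cap limits the member to $5,100 − $200 = $4,900. Plan pays $11,508 − $4,900 = $6,608.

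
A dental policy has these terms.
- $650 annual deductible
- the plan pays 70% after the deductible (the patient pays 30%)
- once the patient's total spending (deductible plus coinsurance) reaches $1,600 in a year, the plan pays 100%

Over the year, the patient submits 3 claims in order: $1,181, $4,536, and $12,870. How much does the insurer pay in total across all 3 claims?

Claim 1 ($1,181): $650 to deductible, leaving $531; 30% of $531 = $159.30. Patient owes $809.30 (running OOP $809.30). Plan pays $1,181 − $809.30 = $371.70.
Claim 2 ($4,536): deductible already satisfied, so patient's share is 30% × $4,536 = $1,360.80. Adding that to $809.30 gives $2,170.10, past the $1,600 cap; patient pays only $1,600 − $809.30 = $790.70. Insurer: $4,536 − $790.70 = $3,745.30.
Claim 3 ($12,870): deductible met; 30% of $12,870 = $3,861. That would push OOP to $5,461, over the $1,600 cap, so patient pays $1,600 − $1,600 = $0. Plan pays $12,870 − $0 = $12,870.
Insurer total: $371.70 + $3,745.30 + $12,870 = $16,987.

$16,987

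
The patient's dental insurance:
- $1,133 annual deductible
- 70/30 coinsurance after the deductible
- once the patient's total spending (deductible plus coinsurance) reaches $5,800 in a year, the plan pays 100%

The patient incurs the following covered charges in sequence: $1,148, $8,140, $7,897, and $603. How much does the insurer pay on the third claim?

$5,676.50

#1 ($1,148): $1,133 to deductible, leaving $15; coinsurance $15 × 30% = $4.50. Patient owes $1,137.50 (running OOP $1,137.50). Insurer: $1,148 − $1,137.50 = $10.50.
#2 ($8,140): deductible already satisfied, so patient's share is 30% × $8,140 = $2,442. Patient owes $2,442 (running OOP $3,579.50). Insurer: $8,140 − $2,442 = $5,698.
#3 ($7,897): 30% coinsurance on $7,897 = $2,369.10. That would push OOP to $5,948.60, over the $5,800 cap, so patient pays $5,800 − $3,579.50 = $2,220.50. Plan pays $7,897 − $2,220.50 = $5,676.50.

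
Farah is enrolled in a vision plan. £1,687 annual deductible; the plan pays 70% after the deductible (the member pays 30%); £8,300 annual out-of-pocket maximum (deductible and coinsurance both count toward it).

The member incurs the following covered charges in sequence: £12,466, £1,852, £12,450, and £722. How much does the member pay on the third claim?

Claim 1 — £12,466: £1,687 finishes the deductible; £10,779 goes to coinsurance; member's 30% is £3,233.70. Cost to member: £4,920.70. OOP to date £4,920.70.
Claim 2 — £1,852: 30% coinsurance on £1,852 = £555.60. Member owes £555.60 (running OOP £5,476.30).
Claim 3 — £12,450: 30% coinsurance on £12,450 = £3,735. Adding that to £5,476.30 gives £9,211.30, past the £8,300 cap; member pays only £8,300 − £5,476.30 = £2,823.70.

£2,823.70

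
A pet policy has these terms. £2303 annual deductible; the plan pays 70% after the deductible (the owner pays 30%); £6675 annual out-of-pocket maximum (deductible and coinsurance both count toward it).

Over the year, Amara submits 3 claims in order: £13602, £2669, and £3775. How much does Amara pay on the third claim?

Bill 1, £13602: deductible takes £2303, £11299 remains; coinsurance £11299 × 30% = £3389.70. Owner owes £5692.70 (running OOP £5692.70).
Bill 2, £2669: 30% coinsurance on £2669 = £800.70. Owner pays £800.70; OOP now £6493.40.
Bill 3, £3775: deductible met; 30% of £3775 = £1132.50. Adding that to £6493.40 gives £7625.90, past the £6675 cap; owner pays only £6675 − £6493.40 = £181.60.

£181.60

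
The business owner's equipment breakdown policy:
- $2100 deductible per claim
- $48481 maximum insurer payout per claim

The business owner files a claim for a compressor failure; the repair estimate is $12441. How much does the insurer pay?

$10341

Subtract the deductible: $12441 − $2100 = $10341.
$10341 ≤ $48481, so the limit doesn't bind; insurer pays $10341.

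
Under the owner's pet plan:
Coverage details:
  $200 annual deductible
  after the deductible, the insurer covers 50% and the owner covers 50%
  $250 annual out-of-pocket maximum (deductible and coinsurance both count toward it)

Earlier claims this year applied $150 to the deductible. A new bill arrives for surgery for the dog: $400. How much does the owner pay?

Deductible still to meet: $200 − $150 = $50.
The remaining $350 (= $400 − $50) moves to coinsurance.
Coinsurance: $350 × 50% = $175.
So the owner owes $50 + $175 = $225 before any cap.
Year-to-date out-of-pocket would reach $150 + $225 = $375, above the $250 maximum, so the owner pays only $250 − $150 = $100.

$100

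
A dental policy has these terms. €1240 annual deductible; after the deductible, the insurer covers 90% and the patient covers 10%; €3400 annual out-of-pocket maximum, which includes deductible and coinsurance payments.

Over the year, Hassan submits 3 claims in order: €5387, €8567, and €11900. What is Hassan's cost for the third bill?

Claim 1 (€5387): €1240 to deductible, leaving €4147; patient's 10% is €414.70. Cost to patient: €1654.70. OOP to date €1654.70.
Claim 2 (€8567): deductible already satisfied, so patient's share is 10% × €8567 = €856.70. Patient pays €856.70; OOP now €2511.40.
Claim 3 (€11900): deductible already satisfied, so patient's share is 10% × €11900 = €1190. That would push OOP to €3701.40, over the €3400 cap, so patient pays €3400 − €2511.40 = €888.60.

€888.60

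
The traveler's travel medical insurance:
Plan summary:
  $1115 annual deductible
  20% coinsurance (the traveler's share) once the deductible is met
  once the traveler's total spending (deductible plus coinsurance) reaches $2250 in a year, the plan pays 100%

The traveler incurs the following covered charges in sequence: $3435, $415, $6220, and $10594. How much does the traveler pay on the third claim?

$588

#1 ($3435): deductible takes $1115, $2320 remains; 20% of $2320 = $464. Traveler owes $1579 (running OOP $1579).
#2 ($415): deductible met; 20% of $415 = $83. Traveler pays $83; OOP now $1662.
#3 ($6220): deductible met; 20% of $6220 = $1244. Adding that to $1662 gives $2906, past the $2250 cap; traveler pays only $2250 − $1662 = $588.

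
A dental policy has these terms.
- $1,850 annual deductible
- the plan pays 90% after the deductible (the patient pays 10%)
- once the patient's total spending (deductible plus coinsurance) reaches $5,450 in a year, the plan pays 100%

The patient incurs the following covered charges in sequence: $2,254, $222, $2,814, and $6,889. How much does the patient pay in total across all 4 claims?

Claim 1 — $2,254: deductible takes $1,850, $404 remains; patient's 10% is $40.40. Patient owes $1,890.40 (running OOP $1,890.40).
Claim 2 — $222: 10% coinsurance on $222 = $22.20. Cost to patient: $22.20. OOP to date $1,912.60.
Claim 3 — $2,814: 10% coinsurance on $2,814 = $281.40. Patient pays $281.40; OOP now $2,194.
Claim 4 — $6,889: 10% coinsurance on $6,889 = $688.90. Patient pays $688.90; OOP now $2,882.90.
Summing the patient's payments: $1,890.40 + $22.20 + $281.40 + $688.90 = $2,882.90.

$2,882.90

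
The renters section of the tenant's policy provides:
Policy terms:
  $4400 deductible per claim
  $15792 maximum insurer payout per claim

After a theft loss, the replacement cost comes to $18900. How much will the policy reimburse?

After the deductible, $18900 − $4400 = $14500 remains.
$14500 is within the $15792 limit, so the insurer pays $14500.

$14500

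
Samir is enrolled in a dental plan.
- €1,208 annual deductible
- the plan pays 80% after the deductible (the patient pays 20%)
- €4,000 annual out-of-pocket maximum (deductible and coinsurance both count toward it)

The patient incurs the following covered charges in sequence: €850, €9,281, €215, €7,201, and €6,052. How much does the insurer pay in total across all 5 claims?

Claim 1 (€850): all of it applies to the deductible. Cost to patient: €850. OOP to date €850. Insurer: €850 − €850 = €0.
Claim 2 (€9,281): €358 finishes the deductible; €8,923 goes to coinsurance; coinsurance €8,923 × 20% = €1,784.60. Patient owes €2,142.60 (running OOP €2,992.60). Plan pays €9,281 − €2,142.60 = €7,138.40.
Claim 3 (€215): deductible met; 20% of €215 = €43. Cost to patient: €43. OOP to date €3,035.60. Plan pays €215 − €43 = €172.
Claim 4 (€7,201): deductible met; 20% of €7,201 = €1,440.20. OOP would hit €4,475.80 > €4,000, so the cap limits the patient to €4,000 − €3,035.60 = €964.40. Plan pays €7,201 − €964.40 = €6,236.60.
Claim 5 (€6,052): deductible already satisfied, so patient's share is 20% × €6,052 = €1,210.40. Adding that to €4,000 gives €5,210.40, past the €4,000 cap; patient pays only €4,000 − €4,000 = €0. Plan pays €6,052 − €0 = €6,052.
Insurer total = bills − patient's total = €23,599 − €4,000 = €19,599.

€19,599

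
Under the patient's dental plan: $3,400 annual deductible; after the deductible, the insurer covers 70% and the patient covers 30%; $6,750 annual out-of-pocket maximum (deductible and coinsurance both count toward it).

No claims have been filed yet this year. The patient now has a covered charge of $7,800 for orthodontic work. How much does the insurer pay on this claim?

$3,080

The full $3,400 deductible is still open; $3,400 of this bill applies to it.
That leaves $7,800 − $3,400 = $4,400 for coinsurance.
30% of $4,400 = $1,320 falls to the patient.
So the patient owes $3,400 + $1,320 = $4,720 before any cap.
Year-to-date out-of-pocket becomes $0 + $4,720 = $4,720, still under the $6,750 maximum, so no cap applies.
Insurer pays the balance: $7,800 − $4,720 = $3,080.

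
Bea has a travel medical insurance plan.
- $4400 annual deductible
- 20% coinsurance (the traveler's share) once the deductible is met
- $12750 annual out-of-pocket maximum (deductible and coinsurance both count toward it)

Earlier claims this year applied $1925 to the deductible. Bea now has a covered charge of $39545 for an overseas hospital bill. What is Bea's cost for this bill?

$1925 of the $4400 deductible is already met, leaving $2475.
After the $2475 deductible portion, $39545 − $2475 = $37070 is subject to coinsurance.
Traveler's 20% share of $37070 is $7414.
So the traveler owes $2475 + $7414 = $9889 before any cap.
Year-to-date out-of-pocket becomes $1925 + $9889 = $11814, still under the $12750 maximum, so no cap applies.

$9889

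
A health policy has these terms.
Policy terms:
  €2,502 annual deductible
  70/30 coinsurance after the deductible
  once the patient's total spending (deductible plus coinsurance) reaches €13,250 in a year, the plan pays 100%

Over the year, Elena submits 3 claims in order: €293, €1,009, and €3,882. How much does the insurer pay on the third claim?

Claim 1 (€293): entire amount goes to the deductible. Cost to patient: €293. OOP to date €293. Insurer: €293 − €293 = €0.
Claim 2 (€1,009): fully absorbed by the deductible. Cost to patient: €1,009. OOP to date €1,302. Insurer: €1,009 − €1,009 = €0.
Claim 3 (€3,882): €1,200 to deductible, leaving €2,682; 30% of €2,682 = €804.60. Patient pays €2,004.60; OOP now €3,306.60. Insurer: €3,882 − €2,004.60 = €1,877.40.

€1,877.40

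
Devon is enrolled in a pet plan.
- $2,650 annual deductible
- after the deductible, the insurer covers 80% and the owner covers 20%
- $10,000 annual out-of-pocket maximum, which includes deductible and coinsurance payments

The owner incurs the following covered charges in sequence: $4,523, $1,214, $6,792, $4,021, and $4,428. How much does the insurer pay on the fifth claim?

$3,542.40

Claim 1 — $4,523: $2,650 to deductible, leaving $1,873; owner's 20% is $374.60. Owner owes $3,024.60 (running OOP $3,024.60). Plan pays $4,523 − $3,024.60 = $1,498.40.
Claim 2 — $1,214: deductible met; 20% of $1,214 = $242.80. Cost to owner: $242.80. OOP to date $3,267.40. Plan pays $1,214 − $242.80 = $971.20.
Claim 3 — $6,792: 20% coinsurance on $6,792 = $1,358.40. Owner owes $1,358.40 (running OOP $4,625.80). Insurer: $6,792 − $1,358.40 = $5,433.60.
Claim 4 — $4,021: deductible met; 20% of $4,021 = $804.20. Cost to owner: $804.20. OOP to date $5,430. Insurer: $4,021 − $804.20 = $3,216.80.
Claim 5 — $4,428: deductible already satisfied, so owner's share is 20% × $4,428 = $885.60. Cost to owner: $885.60. OOP to date $6,315.60. Plan pays $4,428 − $885.60 = $3,542.40.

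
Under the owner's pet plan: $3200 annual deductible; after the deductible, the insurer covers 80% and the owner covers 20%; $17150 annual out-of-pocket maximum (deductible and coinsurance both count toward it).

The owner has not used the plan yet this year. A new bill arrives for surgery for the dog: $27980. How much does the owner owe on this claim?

Deductible not yet touched, so the first $3200 of the bill goes to the deductible.
The remaining $24780 (= $27980 − $3200) moves to coinsurance.
Owner's 20% share of $24780 is $4956.
Owner responsibility before any cap: $3200 + $4956 = $8156.
Total out-of-pocket so far would be $0 + $8156 = $8156, below the $17150 cap — no reduction.

$8156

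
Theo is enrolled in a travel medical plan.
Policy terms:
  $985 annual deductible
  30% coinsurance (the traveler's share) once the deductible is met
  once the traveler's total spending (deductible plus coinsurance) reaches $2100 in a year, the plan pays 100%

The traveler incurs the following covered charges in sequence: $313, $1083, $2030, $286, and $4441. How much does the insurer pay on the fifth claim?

Claim 1 ($313): fully absorbed by the deductible. Cost to traveler: $313. OOP to date $313. Plan pays $313 − $313 = $0.
Claim 2 ($1083): $672 finishes the deductible; $411 goes to coinsurance; coinsurance $411 × 30% = $123.30. Traveler owes $795.30 (running OOP $1108.30). Plan pays $1083 − $795.30 = $287.70.
Claim 3 ($2030): 30% coinsurance on $2030 = $609. Traveler owes $609 (running OOP $1717.30). Insurer: $2030 − $609 = $1421.
Claim 4 ($286): deductible met; 30% of $286 = $85.80. Cost to traveler: $85.80. OOP to date $1803.10. Plan pays $286 − $85.80 = $200.20.
Claim 5 ($4441): 30% coinsurance on $4441 = $1332.30. That would push OOP to $3135.40, over the $2100 cap, so traveler pays $2100 − $1803.10 = $296.90. Insurer: $4441 − $296.90 = $4144.10.

$4144.10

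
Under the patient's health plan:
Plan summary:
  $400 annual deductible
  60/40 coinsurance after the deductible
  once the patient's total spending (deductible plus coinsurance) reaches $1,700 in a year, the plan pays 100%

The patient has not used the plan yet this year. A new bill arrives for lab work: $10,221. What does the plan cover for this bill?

$8,521

Deductible not yet touched, so the first $400 of the bill goes to the deductible.
The remaining $9,821 (= $10,221 − $400) moves to coinsurance.
Patient's 40% share of $9,821 is $3,928.40.
Patient responsibility before any cap: $400 + $3,928.40 = $4,328.40.
Year-to-date out-of-pocket would reach $0 + $4,328.40 = $4,328.40, above the $1,700 maximum, so the patient pays only $1,700 − $0 = $1,700.
Insurer pays the balance: $10,221 − $1,700 = $8,521.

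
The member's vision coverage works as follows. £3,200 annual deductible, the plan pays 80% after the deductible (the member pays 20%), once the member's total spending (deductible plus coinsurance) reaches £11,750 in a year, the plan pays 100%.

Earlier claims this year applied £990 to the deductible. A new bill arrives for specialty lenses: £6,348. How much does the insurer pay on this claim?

Remaining deductible: £3,200 − £990 = £2,210.
That leaves £6,348 − £2,210 = £4,138 for coinsurance.
Coinsurance: £4,138 × 20% = £827.60.
That puts the member's cost at £2,210 + £827.60 = £3,037.60 before any cap.
Year-to-date out-of-pocket becomes £990 + £3,037.60 = £4,027.60, still under the £11,750 maximum, so no cap applies.
The insurer covers the remainder: £6,348 − £3,037.60 = £3,310.40.

£3,310.40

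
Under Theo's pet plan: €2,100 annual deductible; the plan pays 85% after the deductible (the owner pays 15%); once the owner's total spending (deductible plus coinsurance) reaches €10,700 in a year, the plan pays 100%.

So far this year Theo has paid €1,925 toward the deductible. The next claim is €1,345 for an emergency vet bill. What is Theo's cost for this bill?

€350.50

€1,925 of the €2,100 deductible is already met, leaving €175.
After the €175 deductible portion, €1,345 − €175 = €1,170 is subject to coinsurance.
Owner's 15% share of €1,170 is €175.50.
Owner responsibility before any cap: €175 + €175.50 = €350.50.
Total out-of-pocket so far would be €1,925 + €350.50 = €2,275.50, below the €10,700 cap — no reduction.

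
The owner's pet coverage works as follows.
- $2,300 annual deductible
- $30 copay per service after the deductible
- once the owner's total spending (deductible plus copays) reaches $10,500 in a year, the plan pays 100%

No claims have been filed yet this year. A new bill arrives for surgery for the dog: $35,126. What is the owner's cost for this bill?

$2,330

The full $2,300 deductible is still open; $2,300 of this bill applies to it.
The remaining $32,826 (= $35,126 − $2,300) moves to the copay.
Copay on this service: $30.
So the owner owes $2,300 + $30 = $2,330 before any cap.
Cumulative spending $0 + $2,330 = $2,330 stays under the $10,500 maximum.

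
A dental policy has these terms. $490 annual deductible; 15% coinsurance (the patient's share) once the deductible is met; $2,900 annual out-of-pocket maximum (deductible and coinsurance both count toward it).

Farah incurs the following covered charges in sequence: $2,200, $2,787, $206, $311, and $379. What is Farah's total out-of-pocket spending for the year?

Bill 1, $2,200: $490 to deductible, leaving $1,710; coinsurance $1,710 × 15% = $256.50. Patient pays $746.50; OOP now $746.50.
Bill 2, $2,787: 15% coinsurance on $2,787 = $418.05. Patient owes $418.05 (running OOP $1,164.55).
Bill 3, $206: deductible already satisfied, so patient's share is 15% × $206 = $30.90. Patient pays $30.90; OOP now $1,195.45.
Bill 4, $311: deductible met; 15% of $311 = $46.65. Patient pays $46.65; OOP now $1,242.10.
Bill 5, $379: 15% coinsurance on $379 = $56.85. Patient pays $56.85; OOP now $1,298.95.
Summing the patient's payments: $746.50 + $418.05 + $30.90 + $46.65 + $56.85 = $1,298.95.

$1,298.95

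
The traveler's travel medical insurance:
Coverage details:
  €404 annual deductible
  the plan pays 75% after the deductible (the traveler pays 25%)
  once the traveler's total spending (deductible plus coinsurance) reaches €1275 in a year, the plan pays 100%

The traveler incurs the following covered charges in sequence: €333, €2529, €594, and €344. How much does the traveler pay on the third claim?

€148.50

Bill 1, €333: entire amount goes to the deductible. Cost to traveler: €333. OOP to date €333.
Bill 2, €2529: deductible takes €71, €2458 remains; traveler's 25% is €614.50. Cost to traveler: €685.50. OOP to date €1018.50.
Bill 3, €594: deductible met; 25% of €594 = €148.50. Cost to traveler: €148.50. OOP to date €1167.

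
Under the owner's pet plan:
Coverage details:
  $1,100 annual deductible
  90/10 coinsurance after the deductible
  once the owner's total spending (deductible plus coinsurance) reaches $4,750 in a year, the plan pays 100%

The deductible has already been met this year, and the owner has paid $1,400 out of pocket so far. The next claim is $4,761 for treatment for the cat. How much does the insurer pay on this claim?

$4,284.90

The deductible is already satisfied, so the full bill goes to coinsurance.
10% of $4,761 = $476.10 falls to the owner.
Total out-of-pocket so far would be $1,400 + $476.10 = $1,876.10, below the $4,750 cap — no reduction.
Insurer pays the balance: $4,761 − $476.10 = $4,284.90.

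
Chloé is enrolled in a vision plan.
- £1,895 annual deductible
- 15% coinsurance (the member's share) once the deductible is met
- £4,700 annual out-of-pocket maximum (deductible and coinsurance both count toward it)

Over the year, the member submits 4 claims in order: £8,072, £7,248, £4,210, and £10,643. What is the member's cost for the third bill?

£631.50

Claim 1 — £8,072: £1,895 finishes the deductible; £6,177 goes to coinsurance; coinsurance £6,177 × 15% = £926.55. Member pays £2,821.55; OOP now £2,821.55.
Claim 2 — £7,248: deductible already satisfied, so member's share is 15% × £7,248 = £1,087.20. Member pays £1,087.20; OOP now £3,908.75.
Claim 3 — £4,210: deductible met; 15% of £4,210 = £631.50. Cost to member: £631.50. OOP to date £4,540.25.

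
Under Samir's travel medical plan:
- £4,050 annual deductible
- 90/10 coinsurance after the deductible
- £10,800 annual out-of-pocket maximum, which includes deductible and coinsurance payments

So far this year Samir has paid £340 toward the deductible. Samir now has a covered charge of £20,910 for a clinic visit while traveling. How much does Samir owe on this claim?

£340 of the £4,050 deductible is already met, leaving £3,710.
That leaves £20,910 − £3,710 = £17,200 for coinsurance.
Traveler's 10% share of £17,200 is £1,720.
That puts the traveler's cost at £3,710 + £1,720 = £5,430 before any cap.
Total out-of-pocket so far would be £340 + £5,430 = £5,770, below the £10,800 cap — no reduction.

£5,430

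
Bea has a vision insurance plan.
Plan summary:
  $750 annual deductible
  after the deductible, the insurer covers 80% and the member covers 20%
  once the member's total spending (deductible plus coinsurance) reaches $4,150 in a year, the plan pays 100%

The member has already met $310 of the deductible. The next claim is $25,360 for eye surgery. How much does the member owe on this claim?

Remaining deductible: $750 − $310 = $440.
That leaves $25,360 − $440 = $24,920 for coinsurance.
20% of $24,920 = $4,984 falls to the member.
Member responsibility before any cap: $440 + $4,984 = $5,424.
Year-to-date out-of-pocket would reach $310 + $5,424 = $5,734, above the $4,150 maximum, so the member pays only $4,150 − $310 = $3,840.

$3,840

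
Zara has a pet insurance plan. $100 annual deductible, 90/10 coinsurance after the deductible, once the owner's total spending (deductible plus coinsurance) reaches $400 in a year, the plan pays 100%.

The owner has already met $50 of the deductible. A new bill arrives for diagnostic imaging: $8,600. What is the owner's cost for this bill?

Deductible still to meet: $100 − $50 = $50.
After the $50 deductible portion, $8,600 − $50 = $8,550 is subject to coinsurance.
10% of $8,550 = $855 falls to the owner.
So the owner owes $50 + $855 = $905 before any cap.
Year-to-date out-of-pocket would reach $50 + $905 = $955, above the $400 maximum, so the owner pays only $400 − $50 = $350.

$350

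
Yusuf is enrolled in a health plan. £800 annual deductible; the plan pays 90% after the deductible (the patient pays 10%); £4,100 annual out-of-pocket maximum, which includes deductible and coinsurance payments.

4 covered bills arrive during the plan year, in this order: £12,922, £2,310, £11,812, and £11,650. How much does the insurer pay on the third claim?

#1 (£12,922): £800 to deductible, leaving £12,122; 10% of £12,122 = £1,212.20. Patient owes £2,012.20 (running OOP £2,012.20). Insurer: £12,922 − £2,012.20 = £10,909.80.
#2 (£2,310): 10% coinsurance on £2,310 = £231. Patient pays £231; OOP now £2,243.20. Plan pays £2,310 − £231 = £2,079.
#3 (£11,812): deductible already satisfied, so patient's share is 10% × £11,812 = £1,181.20. Patient owes £1,181.20 (running OOP £3,424.40). Insurer: £11,812 − £1,181.20 = £10,630.80.

£10,630.80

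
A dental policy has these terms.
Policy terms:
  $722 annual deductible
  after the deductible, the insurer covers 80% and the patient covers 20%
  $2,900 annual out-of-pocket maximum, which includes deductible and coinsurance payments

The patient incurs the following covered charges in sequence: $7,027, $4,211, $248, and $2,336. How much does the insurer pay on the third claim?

$198.40

#1 ($7,027): deductible takes $722, $6,305 remains; 20% of $6,305 = $1,261. Cost to patient: $1,983. OOP to date $1,983. Plan pays $7,027 − $1,983 = $5,044.
#2 ($4,211): deductible already satisfied, so patient's share is 20% × $4,211 = $842.20. Patient owes $842.20 (running OOP $2,825.20). Insurer: $4,211 − $842.20 = $3,368.80.
#3 ($248): 20% coinsurance on $248 = $49.60. Patient pays $49.60; OOP now $2,874.80. Plan pays $248 − $49.60 = $198.40.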